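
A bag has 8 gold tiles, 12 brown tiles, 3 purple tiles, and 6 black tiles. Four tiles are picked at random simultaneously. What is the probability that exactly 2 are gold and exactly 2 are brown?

88/1131

Unordered draws without replacement: count favorable combinations over C(29,4).
Favorable = C(8,2) · C(12,2) · C(3,0) · C(6,0) = 1848; total = C(29,4) = 23751.
P = 1848/23751 = 88/1131 ≈ 0.0778.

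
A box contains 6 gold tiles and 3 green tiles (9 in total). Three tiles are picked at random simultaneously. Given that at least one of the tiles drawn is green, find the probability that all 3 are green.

P(all 3 green) = C(3,3)/C(9,3) = 1/84; P(at least one green) = 1 − C(6,3)/C(9,3) = 16/21.
Since 'all 3 green' ⊆ 'at least one green', P(all 3 | at least one) = 1/84 / 16/21 = 1/64 ≈ 0.0156.

1/64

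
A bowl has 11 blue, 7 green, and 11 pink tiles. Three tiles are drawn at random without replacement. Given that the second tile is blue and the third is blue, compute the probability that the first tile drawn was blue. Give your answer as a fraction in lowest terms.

1/3

P(first=blue and the second tile is blue and the third is blue) = (11/29)·(10/28)·(9/27) = 55/1218.
P(E) = Σ over first color = 55/1218 + 55/1566 + 605/10962 = 55/406.
By Bayes, P(first=blue | E) = 55/1218 / 55/406 = 1/3 ≈ 0.3333.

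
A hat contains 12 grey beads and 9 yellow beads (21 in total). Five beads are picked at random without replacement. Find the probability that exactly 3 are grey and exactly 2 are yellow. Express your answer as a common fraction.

Unordered draws without replacement: count favorable combinations over C(21,5).
Favorable = C(12,3) · C(9,2) = 7920; total = C(21,5) = 20349.
P = 7920/20349 = 880/2261 ≈ 0.3892.

880/2261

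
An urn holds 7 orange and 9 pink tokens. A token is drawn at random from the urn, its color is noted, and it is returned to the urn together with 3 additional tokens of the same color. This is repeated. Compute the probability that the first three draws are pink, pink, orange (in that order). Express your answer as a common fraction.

189/1672

Track the composition after each reinforcement of +3.
P = (9/16) · (12/19) · (7/22) = 189/1672 ≈ 0.1130.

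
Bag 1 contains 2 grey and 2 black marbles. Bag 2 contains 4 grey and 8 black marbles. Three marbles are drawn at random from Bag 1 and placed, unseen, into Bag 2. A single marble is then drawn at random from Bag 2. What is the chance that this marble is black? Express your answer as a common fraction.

19/30

Condition on how many of the transferred marbles are black (from Bag 1: 2 black of 4; then Bag 2 has 15 total).
  1 black: C(2,1)C(2,2)/C(4,3) = 1/2; then P = 9/15
  2 black: C(2,2)C(2,1)/C(4,3) = 1/2; then P = 10/15
P(black from Bag 2) = 19/30 ≈ 0.6333.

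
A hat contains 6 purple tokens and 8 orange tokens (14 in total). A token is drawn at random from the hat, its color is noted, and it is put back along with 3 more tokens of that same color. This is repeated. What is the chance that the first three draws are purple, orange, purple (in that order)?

54/595

Track the composition after each reinforcement of +3.
P = (6/14) · (8/17) · (9/20) = 54/595 ≈ 0.0908.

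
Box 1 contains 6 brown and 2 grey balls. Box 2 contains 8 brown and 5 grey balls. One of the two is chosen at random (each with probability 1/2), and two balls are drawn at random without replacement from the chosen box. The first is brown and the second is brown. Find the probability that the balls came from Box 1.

585/977

P(E | Box 1) = 15/28; P(E | Box 2) = 14/39.
P(E) = 1/2·15/28 + 1/2·14/39 = 977/2184.
By Bayes' rule, P(Box 1 | E) = 15/56 / 977/2184 = 585/977 ≈ 0.5988.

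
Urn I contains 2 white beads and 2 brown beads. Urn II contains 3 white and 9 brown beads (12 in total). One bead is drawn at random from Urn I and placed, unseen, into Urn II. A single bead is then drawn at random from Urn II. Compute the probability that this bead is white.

7/26

Condition on how many of the transferred beads are white (from Urn I: 2 white of 4; then Urn II has 13 total).
  0 white: C(2,0)C(2,1)/C(4,1) = 1/2; then P = 3/13
  1 white: C(2,1)C(2,0)/C(4,1) = 1/2; then P = 4/13
P(white from Urn II) = 7/26 ≈ 0.2692.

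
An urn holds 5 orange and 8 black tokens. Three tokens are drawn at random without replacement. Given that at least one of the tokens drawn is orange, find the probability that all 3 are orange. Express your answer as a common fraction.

1/23

P(all 3 orange) = C(5,3)/C(13,3) = 5/143; P(at least one orange) = 1 − C(8,3)/C(13,3) = 115/143.
Since 'all 3 orange' ⊆ 'at least one orange', P(all 3 | at least one) = 5/143 / 115/143 = 1/23 ≈ 0.0435.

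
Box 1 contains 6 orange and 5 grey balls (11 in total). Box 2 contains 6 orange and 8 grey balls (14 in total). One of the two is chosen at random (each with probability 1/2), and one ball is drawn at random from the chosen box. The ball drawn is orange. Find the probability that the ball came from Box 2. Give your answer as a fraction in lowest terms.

11/25

P(orange | Box 1) = 6/11; P(orange | Box 2) = 3/7.
P(orange) = 1/2·6/11 + 1/2·3/7 = 75/154.
By Bayes' rule, P(Box 2 | orange) = 3/14 / 75/154 = 11/25 ≈ 0.4400.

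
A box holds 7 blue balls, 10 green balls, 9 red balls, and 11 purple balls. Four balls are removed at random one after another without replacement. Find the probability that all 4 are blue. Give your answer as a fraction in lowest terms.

1/1887

Unordered draws without replacement: count favorable combinations over C(37,4).
Favorable = C(7,4) · C(10,0) · C(9,0) · C(11,0) = 35; total = C(37,4) = 66045.
P = 35/66045 = 1/1887 ≈ 0.0005.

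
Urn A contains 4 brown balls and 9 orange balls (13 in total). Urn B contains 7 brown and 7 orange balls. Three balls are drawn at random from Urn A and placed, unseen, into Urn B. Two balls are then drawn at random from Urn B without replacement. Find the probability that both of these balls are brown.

45/221

Condition on how many of the transferred balls are brown (from Urn A: 4 brown of 13; then Urn B has 17 total).
  0 brown: C(4,0)C(9,3)/C(13,3) = 42/143; then P = C(7,2)/C(17,2) = 21/136
  1 brown: C(4,1)C(9,2)/C(13,3) = 72/143; then P = C(8,2)/C(17,2) = 7/34
  2 brown: C(4,2)C(9,1)/C(13,3) = 27/143; then P = C(9,2)/C(17,2) = 9/34
  3 brown: C(4,3)C(9,0)/C(13,3) = 2/143; then P = C(10,2)/C(17,2) = 45/136
P(both brown) = 45/221 ≈ 0.2036.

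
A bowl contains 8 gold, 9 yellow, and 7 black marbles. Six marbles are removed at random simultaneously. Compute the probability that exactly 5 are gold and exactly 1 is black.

Unordered draws without replacement: count favorable combinations over C(24,6).
Favorable = C(8,5) · C(9,0) · C(7,1) = 392; total = C(24,6) = 134596.
P = 392/134596 = 14/4807 ≈ 0.0029.

14/4807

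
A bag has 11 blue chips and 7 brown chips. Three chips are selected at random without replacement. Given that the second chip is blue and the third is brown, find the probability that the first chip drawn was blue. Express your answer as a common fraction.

P(first=blue and the second chip is blue and the third is brown) = (11/18)·(10/17)·(7/16) = 385/2448.
P(E) = Σ over first color = 385/2448 + 77/816 = 77/306.
By Bayes, P(first=blue | E) = 385/2448 / 77/306 = 5/8 ≈ 0.6250.

5/8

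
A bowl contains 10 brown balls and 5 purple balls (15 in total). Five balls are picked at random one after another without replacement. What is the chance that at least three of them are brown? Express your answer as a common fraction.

834/1001

Sum the hypergeometric tail for j = 3,…,5 brown balls.
Favorable = C(10,3)·C(5,2) + C(10,4)·C(5,1) + C(10,5)·C(5,0) = 2502; total = C(15,5) = 3003.
P = 2502/3003 = 834/1001 ≈ 0.8332.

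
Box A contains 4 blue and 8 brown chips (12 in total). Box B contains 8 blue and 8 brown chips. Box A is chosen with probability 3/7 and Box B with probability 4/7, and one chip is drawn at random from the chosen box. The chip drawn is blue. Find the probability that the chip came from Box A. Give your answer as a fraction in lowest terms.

1/3

P(blue | Box A) = 1/3; P(blue | Box B) = 1/2.
P(blue) = 3/7·1/3 + 4/7·1/2 = 3/7.
By Bayes' rule, P(Box A | blue) = 1/7 / 3/7 = 1/3 ≈ 0.3333.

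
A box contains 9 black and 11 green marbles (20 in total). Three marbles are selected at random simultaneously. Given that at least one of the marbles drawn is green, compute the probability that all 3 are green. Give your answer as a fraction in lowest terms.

5/32

P(all 3 green) = C(11,3)/C(20,3) = 11/76; P(at least one green) = 1 − C(9,3)/C(20,3) = 88/95.
Since 'all 3 green' ⊆ 'at least one green', P(all 3 | at least one) = 11/76 / 88/95 = 5/32 ≈ 0.1562.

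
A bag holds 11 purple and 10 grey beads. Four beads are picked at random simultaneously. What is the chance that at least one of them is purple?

Use the complement: P(at least one purple) = 1 − P(no purple).
P(none) = C(10,4)/C(21,4) = 210/5985.
So P = 1 − 210/5985 = 55/57 ≈ 0.9649.

55/57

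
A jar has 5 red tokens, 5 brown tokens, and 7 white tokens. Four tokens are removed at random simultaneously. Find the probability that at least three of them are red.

Sum the hypergeometric tail for j = 3,…,4 red tokens.
Favorable = C(5,3)·C(12,1) + C(5,4)·C(12,0) = 125; total = C(17,4) = 2380.
P = 125/2380 = 25/476 ≈ 0.0525.

25/476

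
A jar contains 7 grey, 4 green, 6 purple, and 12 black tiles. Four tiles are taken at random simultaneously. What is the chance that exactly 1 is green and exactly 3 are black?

880/23751

Unordered draws without replacement: count favorable combinations over C(29,4).
Favorable = C(7,0) · C(4,1) · C(6,0) · C(12,3) = 880; total = C(29,4) = 23751.
P = 880/23751 = 880/23751 ≈ 0.0371.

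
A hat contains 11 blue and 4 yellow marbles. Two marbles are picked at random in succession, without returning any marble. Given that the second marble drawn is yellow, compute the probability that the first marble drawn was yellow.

P(first=yellow and the second marble drawn is yellow) = (4/15)·(3/14) = 2/35.
P(the second marble drawn is yellow) = Σ over first color = 22/105 + 2/35 = 4/15.
By Bayes, P(first=yellow | the second marble drawn is yellow) = 2/35 / 4/15 = 3/14 ≈ 0.2143.

3/14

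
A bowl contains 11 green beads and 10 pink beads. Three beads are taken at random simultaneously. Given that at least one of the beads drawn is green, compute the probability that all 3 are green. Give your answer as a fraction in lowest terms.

3/22

P(all 3 green) = C(11,3)/C(21,3) = 33/266; P(at least one green) = 1 − C(10,3)/C(21,3) = 121/133.
Since 'all 3 green' ⊆ 'at least one green', P(all 3 | at least one) = 33/266 / 121/133 = 3/22 ≈ 0.1364.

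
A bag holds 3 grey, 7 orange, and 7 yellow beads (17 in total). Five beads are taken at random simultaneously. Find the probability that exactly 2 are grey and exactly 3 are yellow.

Unordered draws without replacement: count favorable combinations over C(17,5).
Favorable = C(3,2) · C(7,0) · C(7,3) = 105; total = C(17,5) = 6188.
P = 105/6188 = 15/884 ≈ 0.0170.

15/884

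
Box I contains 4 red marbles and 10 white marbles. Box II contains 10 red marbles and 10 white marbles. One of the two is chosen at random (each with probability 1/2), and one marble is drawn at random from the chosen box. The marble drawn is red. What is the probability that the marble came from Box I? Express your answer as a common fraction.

P(red | Box I) = 2/7; P(red | Box II) = 1/2.
P(red) = 1/2·2/7 + 1/2·1/2 = 11/28.
By Bayes' rule, P(Box I | red) = 1/7 / 11/28 = 4/11 ≈ 0.3636.

4/11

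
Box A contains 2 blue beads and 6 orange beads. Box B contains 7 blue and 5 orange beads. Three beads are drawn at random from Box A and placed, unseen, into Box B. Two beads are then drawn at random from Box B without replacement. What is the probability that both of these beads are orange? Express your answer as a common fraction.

Condition on how many of the transferred beads are orange (from Box A: 6 orange of 8; then Box B has 15 total).
  1 orange: C(6,1)C(2,2)/C(8,3) = 3/28; then P = C(6,2)/C(15,2) = 1/7
  2 orange: C(6,2)C(2,1)/C(8,3) = 15/28; then P = C(7,2)/C(15,2) = 1/5
  3 orange: C(6,3)C(2,0)/C(8,3) = 5/14; then P = C(8,2)/C(15,2) = 4/15
P(both orange) = 32/147 ≈ 0.2177.

32/147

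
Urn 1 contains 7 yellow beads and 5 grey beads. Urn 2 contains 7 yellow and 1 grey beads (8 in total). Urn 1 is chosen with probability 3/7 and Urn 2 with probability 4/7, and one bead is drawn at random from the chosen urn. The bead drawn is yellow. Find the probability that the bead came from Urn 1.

P(yellow | Urn 1) = 7/12; P(yellow | Urn 2) = 7/8.
P(yellow) = 3/7·7/12 + 4/7·7/8 = 3/4.
By Bayes' rule, P(Urn 1 | yellow) = 1/4 / 3/4 = 1/3 ≈ 0.3333.

1/3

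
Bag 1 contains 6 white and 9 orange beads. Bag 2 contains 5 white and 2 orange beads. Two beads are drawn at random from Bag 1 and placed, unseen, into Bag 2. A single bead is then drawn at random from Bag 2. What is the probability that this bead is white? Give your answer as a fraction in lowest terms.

Condition on how many of the transferred beads are white (from Bag 1: 6 white of 15; then Bag 2 has 9 total).
  0 white: C(6,0)C(9,2)/C(15,2) = 12/35; then P = 5/9
  1 white: C(6,1)C(9,1)/C(15,2) = 18/35; then P = 6/9
  2 white: C(6,2)C(9,0)/C(15,2) = 1/7; then P = 7/9
P(white from Bag 2) = 29/45 ≈ 0.6444.

29/45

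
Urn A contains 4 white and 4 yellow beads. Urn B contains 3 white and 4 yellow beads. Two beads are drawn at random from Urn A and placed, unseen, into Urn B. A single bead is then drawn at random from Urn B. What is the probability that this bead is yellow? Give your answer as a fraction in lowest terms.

5/9

Condition on how many of the transferred beads are yellow (from Urn A: 4 yellow of 8; then Urn B has 9 total).
  0 yellow: C(4,0)C(4,2)/C(8,2) = 3/14; then P = 4/9
  1 yellow: C(4,1)C(4,1)/C(8,2) = 4/7; then P = 5/9
  2 yellow: C(4,2)C(4,0)/C(8,2) = 3/14; then P = 6/9
P(yellow from Urn B) = 5/9 ≈ 0.5556.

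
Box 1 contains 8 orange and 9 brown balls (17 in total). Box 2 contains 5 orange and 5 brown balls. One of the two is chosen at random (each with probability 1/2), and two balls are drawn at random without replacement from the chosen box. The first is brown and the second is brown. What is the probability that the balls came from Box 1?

P(E | Box 1) = 9/34; P(E | Box 2) = 2/9.
P(E) = 1/2·9/34 + 1/2·2/9 = 149/612.
By Bayes' rule, P(Box 1 | E) = 9/68 / 149/612 = 81/149 ≈ 0.5436.

81/149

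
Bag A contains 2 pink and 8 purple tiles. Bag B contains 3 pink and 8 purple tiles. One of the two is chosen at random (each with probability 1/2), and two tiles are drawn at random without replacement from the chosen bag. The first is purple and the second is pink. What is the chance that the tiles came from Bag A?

22/49

P(E | Bag A) = 8/45; P(E | Bag B) = 12/55.
P(E) = 1/2·8/45 + 1/2·12/55 = 98/495.
By Bayes' rule, P(Bag A | E) = 4/45 / 98/495 = 22/49 ≈ 0.4490.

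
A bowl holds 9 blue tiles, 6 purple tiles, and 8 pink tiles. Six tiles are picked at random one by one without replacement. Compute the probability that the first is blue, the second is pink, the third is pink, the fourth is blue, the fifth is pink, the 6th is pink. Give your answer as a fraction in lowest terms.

8/4807

Multiply the conditional probability of each draw in order, without replacement, so each draw removes one from its color and from the total.
P = (9/23) · (8/22) · (7/21) · (8/20) · (6/19) · (5/18) = 8/4807 ≈ 0.0017.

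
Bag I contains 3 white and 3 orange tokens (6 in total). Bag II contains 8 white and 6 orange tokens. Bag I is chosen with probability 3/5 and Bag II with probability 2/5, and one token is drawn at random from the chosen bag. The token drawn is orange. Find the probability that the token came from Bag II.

4/11

P(orange | Bag I) = 1/2; P(orange | Bag II) = 3/7.
P(orange) = 3/5·1/2 + 2/5·3/7 = 33/70.
By Bayes' rule, P(Bag II | orange) = 6/35 / 33/70 = 4/11 ≈ 0.3636.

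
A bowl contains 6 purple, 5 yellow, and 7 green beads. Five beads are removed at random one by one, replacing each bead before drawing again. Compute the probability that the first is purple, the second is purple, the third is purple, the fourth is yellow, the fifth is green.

35/8748

Multiply the conditional probability of each draw in order, with replacement (the composition resets each draw).
P = (6/18) · (6/18) · (6/18) · (5/18) · (7/18) = 35/8748 ≈ 0.0040.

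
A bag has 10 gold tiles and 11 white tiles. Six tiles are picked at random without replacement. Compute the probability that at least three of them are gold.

2861/4522

Sum the hypergeometric tail for j = 3,…,6 gold tiles.
Favorable = C(10,3)·C(11,3) + C(10,4)·C(11,2) + C(10,5)·C(11,1) + C(10,6)·C(11,0) = 34332; total = C(21,6) = 54264.
P = 34332/54264 = 2861/4522 ≈ 0.6327.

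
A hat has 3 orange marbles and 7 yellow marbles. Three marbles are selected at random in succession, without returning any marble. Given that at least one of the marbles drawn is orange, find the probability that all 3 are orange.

P(all 3 orange) = C(3,3)/C(10,3) = 1/120; P(at least one orange) = 1 − C(7,3)/C(10,3) = 17/24.
Since 'all 3 orange' ⊆ 'at least one orange', P(all 3 | at least one) = 1/120 / 17/24 = 1/85 ≈ 0.0118.

1/85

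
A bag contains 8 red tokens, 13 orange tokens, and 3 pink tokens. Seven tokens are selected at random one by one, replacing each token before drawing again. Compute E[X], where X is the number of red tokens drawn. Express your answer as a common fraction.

7/3

By linearity of expectation, E[X] = Σ P(draw i is red); each independent draw has P(red) = 8/24.
E[X] = 7 · 8/24 = 7/3 ≈ 2.3333.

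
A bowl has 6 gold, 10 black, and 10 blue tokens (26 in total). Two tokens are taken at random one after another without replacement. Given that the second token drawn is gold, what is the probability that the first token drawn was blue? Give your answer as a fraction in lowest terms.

2/5

P(first=blue and the second token drawn is gold) = (10/26)·(6/25) = 6/65.
P(the second token drawn is gold) = Σ over first color = 3/65 + 6/65 + 6/65 = 3/13.
By Bayes, P(first=blue | the second token drawn is gold) = 6/65 / 3/13 = 2/5 ≈ 0.4000.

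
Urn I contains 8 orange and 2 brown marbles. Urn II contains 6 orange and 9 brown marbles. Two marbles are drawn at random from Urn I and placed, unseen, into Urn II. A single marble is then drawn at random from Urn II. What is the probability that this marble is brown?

47/85

Condition on how many of the transferred marbles are brown (from Urn I: 2 brown of 10; then Urn II has 17 total).
  0 brown: C(2,0)C(8,2)/C(10,2) = 28/45; then P = 9/17
  1 brown: C(2,1)C(8,1)/C(10,2) = 16/45; then P = 10/17
  2 brown: C(2,2)C(8,0)/C(10,2) = 1/45; then P = 11/17
P(brown from Urn II) = 47/85 ≈ 0.5529.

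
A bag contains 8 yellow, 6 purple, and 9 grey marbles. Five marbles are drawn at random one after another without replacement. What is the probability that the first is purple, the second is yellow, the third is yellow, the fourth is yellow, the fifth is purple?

Multiply the conditional probability of each draw in order, without replacement, so each draw removes one from its color and from the total.
P = (6/23) · (8/22) · (7/21) · (6/20) · (5/19) = 12/4807 ≈ 0.0025.

12/4807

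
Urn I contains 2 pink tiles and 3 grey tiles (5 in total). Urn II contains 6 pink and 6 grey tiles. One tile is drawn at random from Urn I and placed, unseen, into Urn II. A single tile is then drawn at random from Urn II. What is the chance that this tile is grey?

33/65

Condition on how many of the transferred tiles are grey (from Urn I: 3 grey of 5; then Urn II has 13 total).
  0 grey: C(3,0)C(2,1)/C(5,1) = 2/5; then P = 6/13
  1 grey: C(3,1)C(2,0)/C(5,1) = 3/5; then P = 7/13
P(grey from Urn II) = 33/65 ≈ 0.5077.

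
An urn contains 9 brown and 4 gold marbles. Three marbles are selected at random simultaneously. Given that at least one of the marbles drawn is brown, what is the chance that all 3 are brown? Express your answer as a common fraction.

14/47

P(all 3 brown) = C(9,3)/C(13,3) = 42/143; P(at least one brown) = 1 − C(4,3)/C(13,3) = 141/143.
Since 'all 3 brown' ⊆ 'at least one brown', P(all 3 | at least one) = 42/143 / 141/143 = 14/47 ≈ 0.2979.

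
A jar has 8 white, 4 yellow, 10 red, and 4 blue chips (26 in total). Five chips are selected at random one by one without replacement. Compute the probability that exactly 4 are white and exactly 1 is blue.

Unordered draws without replacement: count favorable combinations over C(26,5).
Favorable = C(8,4) · C(4,0) · C(10,0) · C(4,1) = 280; total = C(26,5) = 65780.
P = 280/65780 = 14/3289 ≈ 0.0043.

14/3289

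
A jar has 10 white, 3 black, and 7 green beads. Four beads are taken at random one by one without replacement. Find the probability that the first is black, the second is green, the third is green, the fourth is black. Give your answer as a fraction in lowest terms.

Multiply the conditional probability of each draw in order, without replacement, so each draw removes one from its color and from the total.
P = (3/20) · (7/19) · (6/18) · (2/17) = 7/3230 ≈ 0.0022.

7/3230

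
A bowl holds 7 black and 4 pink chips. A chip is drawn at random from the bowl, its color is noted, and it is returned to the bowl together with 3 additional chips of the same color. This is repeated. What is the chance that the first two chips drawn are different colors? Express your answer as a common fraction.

Either pink then black, or black then pink; after the first draw the total is 14.
P = (4/11)·(7/14) + (7/11)·(4/14) = 4/11 ≈ 0.3636.

4/11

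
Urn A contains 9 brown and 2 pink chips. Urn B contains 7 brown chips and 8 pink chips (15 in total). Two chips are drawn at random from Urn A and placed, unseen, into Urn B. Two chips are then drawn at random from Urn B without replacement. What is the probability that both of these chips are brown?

1821/7480

Condition on how many of the transferred chips are brown (from Urn A: 9 brown of 11; then Urn B has 17 total).
  0 brown: C(9,0)C(2,2)/C(11,2) = 1/55; then P = C(7,2)/C(17,2) = 21/136
  1 brown: C(9,1)C(2,1)/C(11,2) = 18/55; then P = C(8,2)/C(17,2) = 7/34
  2 brown: C(9,2)C(2,0)/C(11,2) = 36/55; then P = C(9,2)/C(17,2) = 9/34
P(both brown) = 1821/7480 ≈ 0.2434.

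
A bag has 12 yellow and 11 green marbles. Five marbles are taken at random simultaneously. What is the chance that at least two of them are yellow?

2657/3059

Sum the hypergeometric tail for j = 2,…,5 yellow marbles.
Favorable = C(12,2)·C(11,3) + C(12,3)·C(11,2) + C(12,4)·C(11,1) + C(12,5)·C(11,0) = 29227; total = C(23,5) = 33649.
P = 29227/33649 = 2657/3059 ≈ 0.8686.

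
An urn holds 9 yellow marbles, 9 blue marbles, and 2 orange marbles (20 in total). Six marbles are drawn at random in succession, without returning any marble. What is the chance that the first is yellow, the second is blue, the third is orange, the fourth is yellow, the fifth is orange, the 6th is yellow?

Multiply the conditional probability of each draw in order, without replacement, so each draw removes one from its color and from the total.
P = (9/20) · (9/19) · (2/18) · (8/17) · (1/16) · (7/15) = 21/64600 ≈ 0.0003.

21/64600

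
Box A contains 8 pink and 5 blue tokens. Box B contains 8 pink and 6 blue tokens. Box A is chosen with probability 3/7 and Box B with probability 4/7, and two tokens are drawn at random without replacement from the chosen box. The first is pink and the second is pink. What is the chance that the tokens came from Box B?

8/15

P(E | Box A) = 14/39; P(E | Box B) = 4/13.
P(E) = 3/7·14/39 + 4/7·4/13 = 30/91.
By Bayes' rule, P(Box B | E) = 16/91 / 30/91 = 8/15 ≈ 0.5333.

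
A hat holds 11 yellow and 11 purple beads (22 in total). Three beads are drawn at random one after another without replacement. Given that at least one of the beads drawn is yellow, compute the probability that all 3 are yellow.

P(all 3 yellow) = C(11,3)/C(22,3) = 3/28; P(at least one yellow) = 1 − C(11,3)/C(22,3) = 25/28.
Since 'all 3 yellow' ⊆ 'at least one yellow', P(all 3 | at least one) = 3/28 / 25/28 = 3/25 ≈ 0.1200.

3/25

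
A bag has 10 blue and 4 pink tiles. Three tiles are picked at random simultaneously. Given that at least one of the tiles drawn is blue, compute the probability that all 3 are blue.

1/3

P(all 3 blue) = C(10,3)/C(14,3) = 30/91; P(at least one blue) = 1 − C(4,3)/C(14,3) = 90/91.
Since 'all 3 blue' ⊆ 'at least one blue', P(all 3 | at least one) = 30/91 / 90/91 = 1/3 ≈ 0.3333.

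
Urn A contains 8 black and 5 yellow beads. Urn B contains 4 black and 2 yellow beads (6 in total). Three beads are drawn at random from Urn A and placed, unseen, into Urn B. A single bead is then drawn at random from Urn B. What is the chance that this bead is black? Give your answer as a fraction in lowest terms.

76/117

Condition on how many of the transferred beads are black (from Urn A: 8 black of 13; then Urn B has 9 total).
  0 black: C(8,0)C(5,3)/C(13,3) = 5/143; then P = 4/9
  1 black: C(8,1)C(5,2)/C(13,3) = 40/143; then P = 5/9
  2 black: C(8,2)C(5,1)/C(13,3) = 70/143; then P = 6/9
  3 black: C(8,3)C(5,0)/C(13,3) = 28/143; then P = 7/9
P(black from Urn B) = 76/117 ≈ 0.6496.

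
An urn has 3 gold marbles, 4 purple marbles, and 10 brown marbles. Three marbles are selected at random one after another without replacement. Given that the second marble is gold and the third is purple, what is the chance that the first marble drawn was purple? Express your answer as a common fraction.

P(first=purple and the second marble is gold and the third is purple) = (4/17)·(3/16)·(3/15) = 3/340.
P(E) = Σ over first color = 1/170 + 3/340 + 1/34 = 3/68.
By Bayes, P(first=purple | E) = 3/340 / 3/68 = 1/5 ≈ 0.2000.

1/5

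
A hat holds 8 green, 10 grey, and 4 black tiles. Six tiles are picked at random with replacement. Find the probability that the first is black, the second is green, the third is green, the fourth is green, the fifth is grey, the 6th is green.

Multiply the conditional probability of each draw in order, with replacement (the composition resets each draw).
P = (4/22) · (8/22) · (8/22) · (8/22) · (10/22) · (8/22) = 2560/1771561 ≈ 0.0014.

2560/1771561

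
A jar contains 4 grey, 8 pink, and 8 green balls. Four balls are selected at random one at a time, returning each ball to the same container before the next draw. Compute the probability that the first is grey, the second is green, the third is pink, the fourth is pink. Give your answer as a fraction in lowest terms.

8/625

Multiply the conditional probability of each draw in order, with replacement (the composition resets each draw).
P = (4/20) · (8/20) · (8/20) · (8/20) = 8/625 ≈ 0.0128.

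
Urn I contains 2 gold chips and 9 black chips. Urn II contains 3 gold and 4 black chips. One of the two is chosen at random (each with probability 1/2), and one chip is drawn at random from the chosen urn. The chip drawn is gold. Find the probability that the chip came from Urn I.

14/47

P(gold | Urn I) = 2/11; P(gold | Urn II) = 3/7.
P(gold) = 1/2·2/11 + 1/2·3/7 = 47/154.
By Bayes' rule, P(Urn I | gold) = 1/11 / 47/154 = 14/47 ≈ 0.2979.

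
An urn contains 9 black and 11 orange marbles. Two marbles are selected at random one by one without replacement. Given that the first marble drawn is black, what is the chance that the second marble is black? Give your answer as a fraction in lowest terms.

8/19

After removing 1 black, the urn has 8 black out of 19 remaining.
P(second is black | given) = 8/19 ≈ 0.4211.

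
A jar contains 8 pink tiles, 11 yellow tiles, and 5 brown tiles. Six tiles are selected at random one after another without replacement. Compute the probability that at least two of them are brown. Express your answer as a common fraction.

Sum the hypergeometric tail for j = 2,…,5 brown tiles.
Favorable = C(5,2)·C(19,4) + C(5,3)·C(19,3) + C(5,4)·C(19,2) + C(5,5)·C(19,1) = 49324; total = C(24,6) = 134596.
P = 49324/134596 = 59/161 ≈ 0.3665.

59/161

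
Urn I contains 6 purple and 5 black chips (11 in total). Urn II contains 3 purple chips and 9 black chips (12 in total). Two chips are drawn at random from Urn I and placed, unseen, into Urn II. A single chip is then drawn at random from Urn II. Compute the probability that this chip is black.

Condition on how many of the transferred chips are black (from Urn I: 5 black of 11; then Urn II has 14 total).
  0 black: C(5,0)C(6,2)/C(11,2) = 3/11; then P = 9/14
  1 black: C(5,1)C(6,1)/C(11,2) = 6/11; then P = 10/14
  2 black: C(5,2)C(6,0)/C(11,2) = 2/11; then P = 11/14
P(black from Urn II) = 109/154 ≈ 0.7078.

109/154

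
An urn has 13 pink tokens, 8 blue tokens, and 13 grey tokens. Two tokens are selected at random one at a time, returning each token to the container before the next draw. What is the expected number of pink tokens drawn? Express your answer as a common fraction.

By linearity of expectation, E[X] = Σ P(draw i is pink); each independent draw has P(pink) = 13/34.
E[X] = 2 · 13/34 = 13/17 ≈ 0.7647.

13/17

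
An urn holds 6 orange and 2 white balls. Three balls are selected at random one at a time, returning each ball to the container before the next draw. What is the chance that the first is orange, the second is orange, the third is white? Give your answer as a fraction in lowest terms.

Multiply the conditional probability of each draw in order, with replacement (the composition resets each draw).
P = (6/8) · (6/8) · (2/8) = 9/64 ≈ 0.1406.

9/64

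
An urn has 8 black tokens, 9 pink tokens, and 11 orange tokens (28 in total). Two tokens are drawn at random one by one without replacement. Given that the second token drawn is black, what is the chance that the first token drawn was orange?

11/27

P(first=orange and the second token drawn is black) = (11/28)·(8/27) = 22/189.
P(the second token drawn is black) = Σ over first color = 2/27 + 2/21 + 22/189 = 2/7.
By Bayes, P(first=orange | the second token drawn is black) = 22/189 / 2/7 = 11/27 ≈ 0.4074.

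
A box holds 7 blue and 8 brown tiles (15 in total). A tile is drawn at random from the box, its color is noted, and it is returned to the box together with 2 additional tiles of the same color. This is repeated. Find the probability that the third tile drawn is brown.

Sum over the four possibilities for the first two draws (brown/not-brown each), tracking how the brown count and total change by +2 per draw.
P(third is brown) = 8/15 ≈ 0.5333. (In a Pólya urn every draw has the same marginal probability 8/15.)

8/15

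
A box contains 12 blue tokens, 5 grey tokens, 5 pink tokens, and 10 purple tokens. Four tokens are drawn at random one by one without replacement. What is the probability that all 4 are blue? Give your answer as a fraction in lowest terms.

99/7192

Unordered draws without replacement: count favorable combinations over C(32,4).
Favorable = C(12,4) · C(5,0) · C(5,0) · C(10,0) = 495; total = C(32,4) = 35960.
P = 495/35960 = 99/7192 ≈ 0.0138.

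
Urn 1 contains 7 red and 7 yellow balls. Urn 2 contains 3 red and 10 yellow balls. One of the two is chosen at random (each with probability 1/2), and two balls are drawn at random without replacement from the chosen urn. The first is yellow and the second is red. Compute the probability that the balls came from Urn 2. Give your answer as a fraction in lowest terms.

P(E | Urn 1) = 7/26; P(E | Urn 2) = 5/26.
P(E) = 1/2·7/26 + 1/2·5/26 = 3/13.
By Bayes' rule, P(Urn 2 | E) = 5/52 / 3/13 = 5/12 ≈ 0.4167.

5/12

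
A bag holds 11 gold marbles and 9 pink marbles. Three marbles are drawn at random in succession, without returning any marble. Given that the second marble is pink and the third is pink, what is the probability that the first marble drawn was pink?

7/18

P(first=pink and the second marble is pink and the third is pink) = (9/20)·(8/19)·(7/18) = 7/95.
P(E) = Σ over first color = 11/95 + 7/95 = 18/95.
By Bayes, P(first=pink | E) = 7/95 / 18/95 = 7/18 ≈ 0.3889.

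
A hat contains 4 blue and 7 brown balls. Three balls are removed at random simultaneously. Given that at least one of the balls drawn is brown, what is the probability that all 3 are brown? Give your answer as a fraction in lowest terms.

P(all 3 brown) = C(7,3)/C(11,3) = 7/33; P(at least one brown) = 1 − C(4,3)/C(11,3) = 161/165.
Since 'all 3 brown' ⊆ 'at least one brown', P(all 3 | at least one) = 7/33 / 161/165 = 5/23 ≈ 0.2174.

5/23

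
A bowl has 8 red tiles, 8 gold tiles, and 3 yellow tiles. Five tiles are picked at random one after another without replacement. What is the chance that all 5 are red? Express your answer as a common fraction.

Multiply the conditional probability of each draw in order, without replacement, so each draw removes one from its color and from the total.
P = (8/19) · (7/18) · (6/17) · (5/16) · (4/15) = 14/2907 ≈ 0.0048.

14/2907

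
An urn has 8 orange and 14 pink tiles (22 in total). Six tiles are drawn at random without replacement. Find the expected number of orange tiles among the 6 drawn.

By linearity of expectation, E[X] = Σ P(draw i is orange); by symmetry each draw (even without replacement) has P(orange) = 8/22.
E[X] = 6 · 8/22 = 24/11 ≈ 2.1818.

24/11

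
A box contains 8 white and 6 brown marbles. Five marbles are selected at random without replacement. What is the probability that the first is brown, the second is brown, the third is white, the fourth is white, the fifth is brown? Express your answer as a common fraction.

Multiply the conditional probability of each draw in order, without replacement, so each draw removes one from its color and from the total.
P = (6/14) · (5/13) · (8/12) · (7/11) · (4/10) = 4/143 ≈ 0.0280.

4/143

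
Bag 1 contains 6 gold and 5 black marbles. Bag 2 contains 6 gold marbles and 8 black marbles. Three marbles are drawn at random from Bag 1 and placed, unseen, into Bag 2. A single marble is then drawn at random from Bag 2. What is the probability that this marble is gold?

84/187

Condition on how many of the transferred marbles are gold (from Bag 1: 6 gold of 11; then Bag 2 has 17 total).
  0 gold: C(6,0)C(5,3)/C(11,3) = 2/33; then P = 6/17
  1 gold: C(6,1)C(5,2)/C(11,3) = 4/11; then P = 7/17
  2 gold: C(6,2)C(5,1)/C(11,3) = 5/11; then P = 8/17
  3 gold: C(6,3)C(5,0)/C(11,3) = 4/33; then P = 9/17
P(gold from Bag 2) = 84/187 ≈ 0.4492.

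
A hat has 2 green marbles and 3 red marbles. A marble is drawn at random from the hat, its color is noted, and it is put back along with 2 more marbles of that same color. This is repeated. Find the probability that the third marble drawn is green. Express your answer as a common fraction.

2/5

Sum over the four possibilities for the first two draws (green/not-green each), tracking how the green count and total change by +2 per draw.
P(third is green) = 2/5 ≈ 0.4000. (In a Pólya urn every draw has the same marginal probability 2/5.)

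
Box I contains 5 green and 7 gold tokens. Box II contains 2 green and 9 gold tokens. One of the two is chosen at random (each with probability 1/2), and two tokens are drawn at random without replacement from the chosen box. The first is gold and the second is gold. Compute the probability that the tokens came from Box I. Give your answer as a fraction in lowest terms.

35/107

P(E | Box I) = 7/22; P(E | Box II) = 36/55.
P(E) = 1/2·7/22 + 1/2·36/55 = 107/220.
By Bayes' rule, P(Box I | E) = 7/44 / 107/220 = 35/107 ≈ 0.3271.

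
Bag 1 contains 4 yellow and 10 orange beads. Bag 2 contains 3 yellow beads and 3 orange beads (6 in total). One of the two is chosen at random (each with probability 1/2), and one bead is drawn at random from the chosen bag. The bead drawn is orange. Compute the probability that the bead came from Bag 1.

10/17

P(orange | Bag 1) = 5/7; P(orange | Bag 2) = 1/2.
P(orange) = 1/2·5/7 + 1/2·1/2 = 17/28.
By Bayes' rule, P(Bag 1 | orange) = 5/14 / 17/28 = 10/17 ≈ 0.5882.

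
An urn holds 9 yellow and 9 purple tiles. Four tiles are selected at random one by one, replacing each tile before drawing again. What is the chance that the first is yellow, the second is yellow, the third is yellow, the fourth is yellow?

Multiply the conditional probability of each draw in order, with replacement (the composition resets each draw).
P = (9/18) · (9/18) · (9/18) · (9/18) = 1/16 ≈ 0.0625.

1/16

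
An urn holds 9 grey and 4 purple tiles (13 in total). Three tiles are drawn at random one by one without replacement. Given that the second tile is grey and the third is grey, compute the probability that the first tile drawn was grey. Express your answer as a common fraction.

7/11

P(first=grey and the second tile is grey and the third is grey) = (9/13)·(8/12)·(7/11) = 42/143.
P(E) = Σ over first color = 42/143 + 24/143 = 6/13.
By Bayes, P(first=grey | E) = 42/143 / 6/13 = 7/11 ≈ 0.6364.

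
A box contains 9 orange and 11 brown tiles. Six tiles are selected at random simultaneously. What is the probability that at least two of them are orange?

569/646

Sum the hypergeometric tail for j = 2,…,6 orange tiles.
Favorable = C(9,2)·C(11,4) + C(9,3)·C(11,3) + C(9,4)·C(11,2) + C(9,5)·C(11,1) + C(9,6)·C(11,0) = 34140; total = C(20,6) = 38760.
P = 34140/38760 = 569/646 ≈ 0.8808.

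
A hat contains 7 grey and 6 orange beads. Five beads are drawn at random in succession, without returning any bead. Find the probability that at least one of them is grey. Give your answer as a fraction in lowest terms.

427/429

Use the complement: P(at least one grey) = 1 − P(no grey).
P(none) = C(6,5)/C(13,5) = 6/1287.
So P = 1 − 6/1287 = 427/429 ≈ 0.9953.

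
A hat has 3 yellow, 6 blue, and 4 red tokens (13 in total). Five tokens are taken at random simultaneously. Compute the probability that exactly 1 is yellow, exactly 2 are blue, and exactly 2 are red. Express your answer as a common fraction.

30/143

Unordered draws without replacement: count favorable combinations over C(13,5).
Favorable = C(3,1) · C(6,2) · C(4,2) = 270; total = C(13,5) = 1287.
P = 270/1287 = 30/143 ≈ 0.2098.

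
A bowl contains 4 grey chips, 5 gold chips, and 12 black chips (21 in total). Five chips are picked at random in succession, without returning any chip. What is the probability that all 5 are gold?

Unordered draws without replacement: count favorable combinations over C(21,5).
Favorable = C(4,0) · C(5,5) · C(12,0) = 1; total = C(21,5) = 20349.
P = 1/20349 = 1/20349 ≈ 0.0000.

1/20349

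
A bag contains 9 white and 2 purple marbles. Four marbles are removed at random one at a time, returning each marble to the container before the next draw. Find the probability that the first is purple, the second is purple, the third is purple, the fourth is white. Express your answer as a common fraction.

72/14641

Multiply the conditional probability of each draw in order, with replacement (the composition resets each draw).
P = (2/11) · (2/11) · (2/11) · (9/11) = 72/14641 ≈ 0.0049.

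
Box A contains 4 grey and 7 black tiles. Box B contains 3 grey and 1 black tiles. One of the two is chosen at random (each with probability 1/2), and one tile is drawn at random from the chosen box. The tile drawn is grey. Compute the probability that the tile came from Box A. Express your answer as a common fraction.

P(grey | Box A) = 4/11; P(grey | Box B) = 3/4.
P(grey) = 1/2·4/11 + 1/2·3/4 = 49/88.
By Bayes' rule, P(Box A | grey) = 2/11 / 49/88 = 16/49 ≈ 0.3265.

16/49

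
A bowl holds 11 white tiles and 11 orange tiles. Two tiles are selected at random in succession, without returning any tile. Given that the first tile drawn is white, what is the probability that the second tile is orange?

11/21

After removing 1 white, the bowl has 11 orange out of 21 remaining.
P(second is orange | given) = 11/21 ≈ 0.5238.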